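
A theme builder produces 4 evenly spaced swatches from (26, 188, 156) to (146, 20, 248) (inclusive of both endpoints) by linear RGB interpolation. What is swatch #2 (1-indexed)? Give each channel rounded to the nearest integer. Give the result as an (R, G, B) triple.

With 4 swatches and endpoints inclusive, swatch 2 sits at t = (2 − 1)/(4 − 1) = 1/3 ≈ 0.3333.
R = 26 + 0.3333 × (146 − 26) = 65.996 → 66
G = 188 + 0.3333 × (20 − 188) = 132.006 → 132
B = 156 + 0.3333 × (248 − 156) = 186.664 → 187

(66, 132, 187)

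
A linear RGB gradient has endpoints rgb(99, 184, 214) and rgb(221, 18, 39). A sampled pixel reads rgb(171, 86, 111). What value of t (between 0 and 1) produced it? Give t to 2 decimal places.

0.59

Invert the lerp on the B channel (largest span, 175): t = (111 − 214) / (39 − 214) = -103/-175 = 0.58857.
Check on R: (171 − 99)/(221 − 99) = 0.5902 ✓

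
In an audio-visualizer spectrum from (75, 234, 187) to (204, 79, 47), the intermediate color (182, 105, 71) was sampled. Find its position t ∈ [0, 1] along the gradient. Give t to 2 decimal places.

Invert the lerp on the G channel (largest span, 155): t = (105 − 234) / (79 − 234) = -129/-155 = 0.83226.
Check on R: (182 − 75)/(204 − 75) = 0.8295 ✓

0.83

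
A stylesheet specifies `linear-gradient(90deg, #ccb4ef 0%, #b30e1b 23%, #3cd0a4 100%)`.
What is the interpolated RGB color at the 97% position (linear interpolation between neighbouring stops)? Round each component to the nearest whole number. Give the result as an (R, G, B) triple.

97% lies between the 23% and 100% stops, so the local fraction is t = (97 − 23)/(100 − 23) = 74/77 ≈ 0.961.
#b30e1b → (179, 14, 27); #3cd0a4 → (60, 208, 164).
R = 179 + 0.961 × (60 − 179) = 64.641 → 65
G = 14 + 0.961 × (208 − 14) = 200.434 → 200
B = 27 + 0.961 × (164 − 27) = 158.657 → 159

(65, 200, 159)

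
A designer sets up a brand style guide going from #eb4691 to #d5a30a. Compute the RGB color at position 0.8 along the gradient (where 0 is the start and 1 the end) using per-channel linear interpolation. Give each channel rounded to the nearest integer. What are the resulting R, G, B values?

#eb4691 → (235, 70, 145); #d5a30a → (213, 163, 10).
R = 235 + 0.8 × (213 − 235) = 235 + 0.8 × -22 = 217.4 → 217
G = 70 + 0.8 × (163 − 70) = 70 + 0.8 × 93 = 144.4 → 144
B = 145 + 0.8 × (10 − 145) = 145 + 0.8 × -135 = 37 → 37

(217, 144, 37)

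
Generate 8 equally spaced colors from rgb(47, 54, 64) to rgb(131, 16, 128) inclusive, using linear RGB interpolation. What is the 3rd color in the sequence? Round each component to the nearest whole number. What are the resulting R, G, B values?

(71, 43, 82)

With 8 swatches and endpoints inclusive, swatch 3 sits at t = (3 − 1)/(8 − 1) = 2/7 ≈ 0.2857.
R = 47 + 0.2857 × (131 − 47) = 70.999 → 71
G = 54 + 0.2857 × (16 − 54) = 43.143 → 43
B = 64 + 0.2857 × (128 − 64) = 82.285 → 82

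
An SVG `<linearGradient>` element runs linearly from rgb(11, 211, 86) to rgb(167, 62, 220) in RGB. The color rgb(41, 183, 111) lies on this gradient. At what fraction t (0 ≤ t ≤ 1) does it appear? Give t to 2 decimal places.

0.19

Invert the lerp on the R channel (largest span, 156): t = (41 − 11) / (167 − 11) = 30/156 = 0.19231.
Check on G: (183 − 211)/(62 − 211) = 0.1879 ✓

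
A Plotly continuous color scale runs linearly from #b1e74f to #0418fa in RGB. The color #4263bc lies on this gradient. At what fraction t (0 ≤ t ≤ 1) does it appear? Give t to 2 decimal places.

Invert the lerp on the G channel (largest span, 207): t = (99 − 231) / (24 − 231) = -132/-207 = 0.63768.
Check on R: (66 − 177)/(4 − 177) = 0.6416 ✓

0.64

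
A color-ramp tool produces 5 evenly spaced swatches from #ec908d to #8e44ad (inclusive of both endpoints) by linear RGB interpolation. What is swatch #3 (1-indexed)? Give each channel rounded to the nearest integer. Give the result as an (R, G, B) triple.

With 5 swatches and endpoints inclusive, swatch 3 sits at t = (3 − 1)/(5 − 1) = 2/4 ≈ 0.5.
#ec908d → (236, 144, 141); #8e44ad → (142, 68, 173).
R = 236 + 0.5 × (142 − 236) = 189 → 189
G = 144 + 0.5 × (68 − 144) = 106 → 106
B = 141 + 0.5 × (173 − 141) = 157 → 157

(189, 106, 157)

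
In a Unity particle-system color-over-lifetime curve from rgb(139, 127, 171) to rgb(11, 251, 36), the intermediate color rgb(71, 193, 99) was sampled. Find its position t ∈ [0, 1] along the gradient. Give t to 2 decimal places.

Invert the lerp on the B channel (largest span, 135): t = (99 − 171) / (36 − 171) = -72/-135 = 0.53333.
Check on R: (71 − 139)/(11 − 139) = 0.5312 ✓

0.53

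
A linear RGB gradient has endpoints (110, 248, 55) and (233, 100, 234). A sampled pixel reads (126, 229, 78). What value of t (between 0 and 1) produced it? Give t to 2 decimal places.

0.13

Invert the lerp on the B channel (largest span, 179): t = (78 − 55) / (234 − 55) = 23/179 = 0.12849.
Check on R: (126 − 110)/(233 − 110) = 0.1301 ✓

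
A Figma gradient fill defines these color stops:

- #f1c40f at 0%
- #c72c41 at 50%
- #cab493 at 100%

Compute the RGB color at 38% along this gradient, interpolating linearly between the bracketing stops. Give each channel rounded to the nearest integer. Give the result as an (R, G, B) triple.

(209, 80, 53)

38% lies between the 0% and 50% stops, so the local fraction is t = (38 − 0)/(50 − 0) = 38/50 ≈ 0.76.
#f1c40f → (241, 196, 15); #c72c41 → (199, 44, 65).
R = 241 + 0.76 × (199 − 241) = 209.08 → 209
G = 196 + 0.76 × (44 − 196) = 80.48 → 80
B = 15 + 0.76 × (65 − 15) = 53 → 53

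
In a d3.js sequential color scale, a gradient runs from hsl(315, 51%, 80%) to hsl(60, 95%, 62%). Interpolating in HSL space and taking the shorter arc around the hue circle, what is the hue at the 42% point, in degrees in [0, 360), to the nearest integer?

Hue: 60 − 315 = -255°, but |-255| > 180 so the shorter arc goes the other way: Δh = -255 + 360 = 105°.
H = 315 + 0.42 × (105) = 359.1 → 359°

359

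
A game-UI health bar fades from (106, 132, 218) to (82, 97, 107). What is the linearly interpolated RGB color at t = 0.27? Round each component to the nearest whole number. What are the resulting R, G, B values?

(100, 123, 188)

R = 106 + 0.27 × (82 − 106) = 106 + 0.27 × -24 = 99.52 → 100
G = 132 + 0.27 × (97 − 132) = 132 + 0.27 × -35 = 122.55 → 123
B = 218 + 0.27 × (107 − 218) = 218 + 0.27 × -111 = 188.03 → 188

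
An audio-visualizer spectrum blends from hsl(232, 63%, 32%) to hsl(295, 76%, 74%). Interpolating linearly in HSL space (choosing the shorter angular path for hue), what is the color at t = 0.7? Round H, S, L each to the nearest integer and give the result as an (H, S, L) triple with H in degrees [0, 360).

Hue arc: Δh = 295 − 232 = 63° (|Δh| ≤ 180, already the shorter path).
H = 232 + 0.7 × (63) = 276.1 → 276°
S = 63 + 0.7 × (76 − 63) = 72.1 → 72%
L = 32 + 0.7 × (74 − 32) = 61.4 → 61%

(276, 72, 61)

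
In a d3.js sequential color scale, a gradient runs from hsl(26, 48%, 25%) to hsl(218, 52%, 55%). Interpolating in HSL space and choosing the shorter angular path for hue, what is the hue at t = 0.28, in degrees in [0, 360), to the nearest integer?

Hue: 218 − 26 = 192°, but |192| > 180 so the shorter arc goes the other way: Δh = 192 − 360 = -168°.
H = 26 + 0.28 × (-168) = -21.04 → -21 → -21 mod 360 = 339°

339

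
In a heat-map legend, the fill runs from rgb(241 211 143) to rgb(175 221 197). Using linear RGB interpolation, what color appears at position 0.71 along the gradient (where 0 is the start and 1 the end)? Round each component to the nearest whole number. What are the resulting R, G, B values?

(194, 218, 181)

R = 241 + 0.71 × (175 − 241) = 241 + 0.71 × -66 = 194.14 → 194
G = 211 + 0.71 × (221 − 211) = 211 + 0.71 × 10 = 218.1 → 218
B = 143 + 0.71 × (197 − 143) = 143 + 0.71 × 54 = 181.34 → 181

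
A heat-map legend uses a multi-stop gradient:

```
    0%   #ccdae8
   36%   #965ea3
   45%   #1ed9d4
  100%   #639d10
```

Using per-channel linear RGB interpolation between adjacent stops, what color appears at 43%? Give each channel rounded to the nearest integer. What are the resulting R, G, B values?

(57, 190, 201)

43% lies between the 36% and 45% stops, so the local fraction is t = (43 − 36)/(45 − 36) = 7/9 ≈ 0.7778.
#965ea3 → (150, 94, 163); #1ed9d4 → (30, 217, 212).
R = 150 + 0.7778 × (30 − 150) = 56.664 → 57
G = 94 + 0.7778 × (217 − 94) = 189.669 → 190
B = 163 + 0.7778 × (212 − 163) = 201.112 → 201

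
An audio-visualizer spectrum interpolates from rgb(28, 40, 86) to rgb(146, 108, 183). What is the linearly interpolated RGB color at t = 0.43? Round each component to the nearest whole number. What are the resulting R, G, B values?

R = 28 + 0.43 × (146 − 28) = 28 + 0.43 × 118 = 78.74 → 79
G = 40 + 0.43 × (108 − 40) = 40 + 0.43 × 68 = 69.24 → 69
B = 86 + 0.43 × (183 − 86) = 86 + 0.43 × 97 = 127.71 → 128

(79, 69, 128)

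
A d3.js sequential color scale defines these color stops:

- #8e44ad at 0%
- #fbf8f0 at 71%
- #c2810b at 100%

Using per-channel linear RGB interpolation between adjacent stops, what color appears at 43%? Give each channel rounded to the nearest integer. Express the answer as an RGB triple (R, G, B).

(208, 177, 214)

43% lies between the 0% and 71% stops, so the local fraction is t = (43 − 0)/(71 − 0) = 43/71 ≈ 0.6056.
#8e44ad → (142, 68, 173); #fbf8f0 → (251, 248, 240).
R = 142 + 0.6056 × (251 − 142) = 208.01 → 208
G = 68 + 0.6056 × (248 − 68) = 177.008 → 177
B = 173 + 0.6056 × (240 − 173) = 213.575 → 214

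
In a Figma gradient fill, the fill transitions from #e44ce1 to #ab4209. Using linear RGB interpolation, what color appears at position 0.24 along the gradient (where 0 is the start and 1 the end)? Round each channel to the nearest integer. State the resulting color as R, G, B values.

#e44ce1 → (228, 76, 225); #ab4209 → (171, 66, 9).
R = 228 + 0.24 × (171 − 228) = 228 + 0.24 × -57 = 214.32 → 214
G = 76 + 0.24 × (66 − 76) = 76 + 0.24 × -10 = 73.6 → 74
B = 225 + 0.24 × (9 − 225) = 225 + 0.24 × -216 = 173.16 → 173
So the blended color is (214, 74, 173), about #d64aad.

(214, 74, 173)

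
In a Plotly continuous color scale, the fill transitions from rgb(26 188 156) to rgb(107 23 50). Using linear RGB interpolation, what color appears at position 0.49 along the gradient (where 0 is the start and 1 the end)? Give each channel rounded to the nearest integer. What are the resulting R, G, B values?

(66, 107, 104)

R = 26 + 0.49 × (107 − 26) = 26 + 0.49 × 81 = 65.69 → 66
G = 188 + 0.49 × (23 − 188) = 188 + 0.49 × -165 = 107.15 → 107
B = 156 + 0.49 × (50 − 156) = 156 + 0.49 × -106 = 104.06 → 104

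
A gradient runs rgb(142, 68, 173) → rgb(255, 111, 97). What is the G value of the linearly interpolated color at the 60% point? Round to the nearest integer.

94

G = 68 + 0.6 × (111 − 68) = 93.8 → 94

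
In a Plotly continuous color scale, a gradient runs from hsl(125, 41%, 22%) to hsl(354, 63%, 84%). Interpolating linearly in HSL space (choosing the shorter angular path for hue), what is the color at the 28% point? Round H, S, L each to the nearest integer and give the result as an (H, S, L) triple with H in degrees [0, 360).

Hue: 354 − 125 = 229°, but |229| > 180 so the shorter arc goes the other way: Δh = 229 − 360 = -131°.
H = 125 + 0.28 × (-131) = 88.32 → 88°
S = 41 + 0.28 × (63 − 41) = 47.16 → 47%
L = 22 + 0.28 × (84 − 22) = 39.36 → 39%

(88, 47, 39)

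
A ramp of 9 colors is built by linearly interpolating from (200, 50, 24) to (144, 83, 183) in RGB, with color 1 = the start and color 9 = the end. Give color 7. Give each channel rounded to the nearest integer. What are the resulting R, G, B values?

(158, 75, 143)

With 9 swatches and endpoints inclusive, swatch 7 sits at t = (7 − 1)/(9 − 1) = 6/8 ≈ 0.75.
R = 200 + 0.75 × (144 − 200) = 158 → 158
G = 50 + 0.75 × (83 − 50) = 74.75 → 75
B = 24 + 0.75 × (183 − 24) = 143.25 → 143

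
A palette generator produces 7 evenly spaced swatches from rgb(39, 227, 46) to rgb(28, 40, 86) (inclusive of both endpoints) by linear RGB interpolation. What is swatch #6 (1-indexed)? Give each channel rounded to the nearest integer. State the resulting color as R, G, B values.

(30, 71, 79)

With 7 swatches and endpoints inclusive, swatch 6 sits at t = (6 − 1)/(7 − 1) = 5/6 ≈ 0.8333.
R = 39 + 0.8333 × (28 − 39) = 29.834 → 30
G = 227 + 0.8333 × (40 − 227) = 71.173 → 71
B = 46 + 0.8333 × (86 − 46) = 79.332 → 79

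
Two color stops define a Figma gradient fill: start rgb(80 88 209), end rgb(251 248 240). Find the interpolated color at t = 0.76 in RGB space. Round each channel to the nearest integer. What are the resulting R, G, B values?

(210, 210, 233)

R = 80 + 0.76 × (251 − 80) = 80 + 0.76 × 171 = 209.96 → 210
G = 88 + 0.76 × (248 − 88) = 88 + 0.76 × 160 = 209.6 → 210
B = 209 + 0.76 × (240 − 209) = 209 + 0.76 × 31 = 232.56 → 233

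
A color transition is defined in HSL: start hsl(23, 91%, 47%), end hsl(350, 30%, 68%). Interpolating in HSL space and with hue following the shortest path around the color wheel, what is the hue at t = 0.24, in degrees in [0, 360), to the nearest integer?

Hue: 350 − 23 = 327°, but |327| > 180 so the shorter arc goes the other way: Δh = 327 − 360 = -33°.
H = 23 + 0.24 × (-33) = 15.08 → 15°

15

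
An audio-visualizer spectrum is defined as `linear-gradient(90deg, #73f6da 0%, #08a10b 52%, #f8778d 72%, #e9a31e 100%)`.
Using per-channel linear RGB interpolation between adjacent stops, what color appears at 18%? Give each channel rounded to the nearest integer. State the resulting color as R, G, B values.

(78, 217, 146)

18% lies between the 0% and 52% stops, so the local fraction is t = (18 − 0)/(52 − 0) = 18/52 ≈ 0.3462.
#73f6da → (115, 246, 218); #08a10b → (8, 161, 11).
R = 115 + 0.3462 × (8 − 115) = 77.957 → 78
G = 246 + 0.3462 × (161 − 246) = 216.573 → 217
B = 218 + 0.3462 × (11 − 218) = 146.337 → 146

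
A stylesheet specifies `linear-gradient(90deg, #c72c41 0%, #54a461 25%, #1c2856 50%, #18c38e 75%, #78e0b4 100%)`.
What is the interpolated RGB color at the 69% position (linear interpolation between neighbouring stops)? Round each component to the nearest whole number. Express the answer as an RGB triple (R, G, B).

(25, 158, 129)

69% lies between the 50% and 75% stops, so the local fraction is t = (69 − 50)/(75 − 50) = 19/25 ≈ 0.76.
#1c2856 → (28, 40, 86); #18c38e → (24, 195, 142).
R = 28 + 0.76 × (24 − 28) = 24.96 → 25
G = 40 + 0.76 × (195 − 40) = 157.8 → 158
B = 86 + 0.76 × (142 − 86) = 128.56 → 129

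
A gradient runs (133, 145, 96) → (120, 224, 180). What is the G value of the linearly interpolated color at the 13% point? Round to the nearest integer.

155

G = 145 + 0.13 × (224 − 145) = 155.27 → 155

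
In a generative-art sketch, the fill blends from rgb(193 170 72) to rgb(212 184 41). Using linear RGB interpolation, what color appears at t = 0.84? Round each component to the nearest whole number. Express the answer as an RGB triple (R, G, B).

R = 193 + 0.84 × (212 − 193) = 193 + 0.84 × 19 = 208.96 → 209
G = 170 + 0.84 × (184 − 170) = 170 + 0.84 × 14 = 181.76 → 182
B = 72 + 0.84 × (41 − 72) = 72 + 0.84 × -31 = 45.96 → 46

(209, 182, 46)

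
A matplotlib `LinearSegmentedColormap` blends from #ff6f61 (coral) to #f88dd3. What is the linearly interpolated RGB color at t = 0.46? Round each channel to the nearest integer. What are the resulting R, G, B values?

(252, 125, 149)

#ff6f61 → (255, 111, 97); #f88dd3 → (248, 141, 211).
R = 255 + 0.46 × (248 − 255) = 255 + 0.46 × -7 = 251.78 → 252
G = 111 + 0.46 × (141 − 111) = 111 + 0.46 × 30 = 124.8 → 125
B = 97 + 0.46 × (211 − 97) = 97 + 0.46 × 114 = 149.44 → 149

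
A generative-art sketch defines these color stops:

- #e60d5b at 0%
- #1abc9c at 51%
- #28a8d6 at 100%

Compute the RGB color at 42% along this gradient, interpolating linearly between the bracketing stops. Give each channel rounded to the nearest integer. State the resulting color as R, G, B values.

(62, 157, 145)

42% lies between the 0% and 51% stops, so the local fraction is t = (42 − 0)/(51 − 0) = 42/51 ≈ 0.8235.
#e60d5b → (230, 13, 91); #1abc9c → (26, 188, 156).
R = 230 + 0.8235 × (26 − 230) = 62.006 → 62
G = 13 + 0.8235 × (188 − 13) = 157.113 → 157
B = 91 + 0.8235 × (156 − 91) = 144.528 → 145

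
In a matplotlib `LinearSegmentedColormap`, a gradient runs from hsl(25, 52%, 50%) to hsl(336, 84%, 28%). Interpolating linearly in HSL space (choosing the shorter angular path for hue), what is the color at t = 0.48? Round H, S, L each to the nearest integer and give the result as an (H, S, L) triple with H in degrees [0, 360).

Hue: 336 − 25 = 311°, but |311| > 180 so the shorter arc goes the other way: Δh = 311 − 360 = -49°.
H = 25 + 0.48 × (-49) = 1.48 → 1°
S = 52 + 0.48 × (84 − 52) = 67.36 → 67%
L = 50 + 0.48 × (28 − 50) = 39.44 → 39%

(1, 67, 39)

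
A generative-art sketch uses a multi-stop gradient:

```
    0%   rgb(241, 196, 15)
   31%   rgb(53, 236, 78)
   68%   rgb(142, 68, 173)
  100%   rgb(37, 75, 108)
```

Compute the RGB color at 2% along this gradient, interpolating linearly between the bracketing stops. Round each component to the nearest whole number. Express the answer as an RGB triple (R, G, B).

(229, 199, 19)

2% lies between the 0% and 31% stops, so the local fraction is t = (2 − 0)/(31 − 0) = 2/31 ≈ 0.0645.
R = 241 + 0.0645 × (53 − 241) = 228.874 → 229
G = 196 + 0.0645 × (236 − 196) = 198.58 → 199
B = 15 + 0.0645 × (78 − 15) = 19.064 → 19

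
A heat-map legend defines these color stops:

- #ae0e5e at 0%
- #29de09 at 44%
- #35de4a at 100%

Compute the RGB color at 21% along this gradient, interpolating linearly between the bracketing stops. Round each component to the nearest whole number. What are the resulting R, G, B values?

21% lies between the 0% and 44% stops, so the local fraction is t = (21 − 0)/(44 − 0) = 21/44 ≈ 0.4773.
#ae0e5e → (174, 14, 94); #29de09 → (41, 222, 9).
R = 174 + 0.4773 × (41 − 174) = 110.519 → 111
G = 14 + 0.4773 × (222 − 14) = 113.278 → 113
B = 94 + 0.4773 × (9 − 94) = 53.429 → 53

(111, 113, 53)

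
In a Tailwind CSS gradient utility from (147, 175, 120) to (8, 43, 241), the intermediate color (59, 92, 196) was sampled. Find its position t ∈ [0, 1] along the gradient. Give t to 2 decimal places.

0.63

Invert the lerp on the R channel (largest span, 139): t = (59 − 147) / (8 − 147) = -88/-139 = 0.63309.
Check on G: (92 − 175)/(43 − 175) = 0.6288 ✓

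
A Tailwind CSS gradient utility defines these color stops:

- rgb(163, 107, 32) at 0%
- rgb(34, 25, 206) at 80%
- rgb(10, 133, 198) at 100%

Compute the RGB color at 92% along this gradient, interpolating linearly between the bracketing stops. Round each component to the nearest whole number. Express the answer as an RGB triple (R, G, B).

(20, 90, 201)

92% lies between the 80% and 100% stops, so the local fraction is t = (92 − 80)/(100 − 80) = 12/20 ≈ 0.6.
R = 34 + 0.6 × (10 − 34) = 19.6 → 20
G = 25 + 0.6 × (133 − 25) = 89.8 → 90
B = 206 + 0.6 × (198 − 206) = 201.2 → 201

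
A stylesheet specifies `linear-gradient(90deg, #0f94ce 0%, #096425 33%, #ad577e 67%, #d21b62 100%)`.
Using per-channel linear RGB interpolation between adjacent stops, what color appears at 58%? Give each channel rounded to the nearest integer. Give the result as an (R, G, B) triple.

58% lies between the 33% and 67% stops, so the local fraction is t = (58 − 33)/(67 − 33) = 25/34 ≈ 0.7353.
#096425 → (9, 100, 37); #ad577e → (173, 87, 126).
R = 9 + 0.7353 × (173 − 9) = 129.589 → 130
G = 100 + 0.7353 × (87 − 100) = 90.441 → 90
B = 37 + 0.7353 × (126 − 37) = 102.442 → 102

(130, 90, 102)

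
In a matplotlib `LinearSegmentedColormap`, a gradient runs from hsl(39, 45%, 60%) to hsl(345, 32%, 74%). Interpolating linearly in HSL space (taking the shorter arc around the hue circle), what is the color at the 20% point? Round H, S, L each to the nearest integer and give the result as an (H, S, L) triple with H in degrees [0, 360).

(28, 42, 63)

Hue: 345 − 39 = 306°, but |306| > 180 so the shorter arc goes the other way: Δh = 306 − 360 = -54°.
H = 39 + 0.2 × (-54) = 28.2 → 28°
S = 45 + 0.2 × (32 − 45) = 42.4 → 42%
L = 60 + 0.2 × (74 − 60) = 62.8 → 63%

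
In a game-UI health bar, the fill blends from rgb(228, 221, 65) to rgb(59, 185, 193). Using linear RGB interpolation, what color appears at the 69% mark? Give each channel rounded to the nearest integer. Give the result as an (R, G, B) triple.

(111, 196, 153)

69% corresponds to t = 0.69.
R = 228 + 0.69 × (59 − 228) = 228 + 0.69 × -169 = 111.39 → 111
G = 221 + 0.69 × (185 − 221) = 221 + 0.69 × -36 = 196.16 → 196
B = 65 + 0.69 × (193 − 65) = 65 + 0.69 × 128 = 153.32 → 153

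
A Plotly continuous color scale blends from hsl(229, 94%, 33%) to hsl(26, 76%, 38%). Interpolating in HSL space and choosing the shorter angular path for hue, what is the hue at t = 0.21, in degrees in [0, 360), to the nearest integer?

262

Hue: 26 − 229 = -203°, but |-203| > 180 so the shorter arc goes the other way: Δh = -203 + 360 = 157°.
H = 229 + 0.21 × (157) = 261.97 → 262°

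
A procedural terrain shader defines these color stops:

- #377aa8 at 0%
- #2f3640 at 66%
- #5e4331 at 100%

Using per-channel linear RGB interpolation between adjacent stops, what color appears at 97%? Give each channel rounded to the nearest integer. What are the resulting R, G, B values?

97% lies between the 66% and 100% stops, so the local fraction is t = (97 − 66)/(100 − 66) = 31/34 ≈ 0.9118.
#2f3640 → (47, 54, 64); #5e4331 → (94, 67, 49).
R = 47 + 0.9118 × (94 − 47) = 89.855 → 90
G = 54 + 0.9118 × (67 − 54) = 65.853 → 66
B = 64 + 0.9118 × (49 − 64) = 50.323 → 50

(90, 66, 50)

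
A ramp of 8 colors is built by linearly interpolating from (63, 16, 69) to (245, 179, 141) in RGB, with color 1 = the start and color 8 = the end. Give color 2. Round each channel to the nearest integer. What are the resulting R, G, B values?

(89, 39, 79)

With 8 swatches and endpoints inclusive, swatch 2 sits at t = (2 − 1)/(8 − 1) = 1/7 ≈ 0.1429.
R = 63 + 0.1429 × (245 − 63) = 89.008 → 89
G = 16 + 0.1429 × (179 − 16) = 39.293 → 39
B = 69 + 0.1429 × (141 − 69) = 79.289 → 79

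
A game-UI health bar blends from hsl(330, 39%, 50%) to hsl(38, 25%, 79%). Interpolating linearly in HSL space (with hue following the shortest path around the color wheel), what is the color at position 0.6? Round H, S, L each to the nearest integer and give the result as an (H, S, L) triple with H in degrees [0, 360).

(11, 31, 67)

Hue: 38 − 330 = -292°, but |-292| > 180 so the shorter arc goes the other way: Δh = -292 + 360 = 68°.
H = 330 + 0.6 × (68) = 370.8 → 371 → 371 mod 360 = 11°
S = 39 + 0.6 × (25 − 39) = 30.6 → 31%
L = 50 + 0.6 × (79 − 50) = 67.4 → 67%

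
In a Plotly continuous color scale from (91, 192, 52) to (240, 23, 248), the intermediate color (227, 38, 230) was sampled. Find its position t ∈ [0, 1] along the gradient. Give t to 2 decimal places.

Invert the lerp on the B channel (largest span, 196): t = (230 − 52) / (248 − 52) = 178/196 = 0.90816.
Check on R: (227 − 91)/(240 − 91) = 0.9128 ✓

0.91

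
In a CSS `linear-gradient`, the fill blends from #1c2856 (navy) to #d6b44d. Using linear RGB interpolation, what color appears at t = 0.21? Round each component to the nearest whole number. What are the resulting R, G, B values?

(67, 69, 84)

#1c2856 → (28, 40, 86); #d6b44d → (214, 180, 77).
R = 28 + 0.21 × (214 − 28) = 28 + 0.21 × 186 = 67.06 → 67
G = 40 + 0.21 × (180 − 40) = 40 + 0.21 × 140 = 69.4 → 69
B = 86 + 0.21 × (77 − 86) = 86 + 0.21 × -9 = 84.11 → 84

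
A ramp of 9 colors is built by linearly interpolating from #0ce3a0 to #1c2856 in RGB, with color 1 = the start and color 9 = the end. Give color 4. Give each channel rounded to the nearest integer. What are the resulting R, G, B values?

(18, 157, 132)

With 9 swatches and endpoints inclusive, swatch 4 sits at t = (4 − 1)/(9 − 1) = 3/8 ≈ 0.375.
#0ce3a0 → (12, 227, 160); #1c2856 → (28, 40, 86).
R = 12 + 0.375 × (28 − 12) = 18 → 18
G = 227 + 0.375 × (40 − 227) = 156.875 → 157
B = 160 + 0.375 × (86 − 160) = 132.25 → 132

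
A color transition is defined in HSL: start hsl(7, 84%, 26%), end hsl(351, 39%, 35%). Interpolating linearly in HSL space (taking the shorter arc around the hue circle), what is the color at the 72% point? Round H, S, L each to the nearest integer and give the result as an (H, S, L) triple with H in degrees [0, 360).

Hue: 351 − 7 = 344°, but |344| > 180 so the shorter arc goes the other way: Δh = 344 − 360 = -16°.
H = 7 + 0.72 × (-16) = -4.52 → -5 → -5 mod 360 = 355°
S = 84 + 0.72 × (39 − 84) = 51.6 → 52%
L = 26 + 0.72 × (35 − 26) = 32.48 → 32%

(355, 52, 32)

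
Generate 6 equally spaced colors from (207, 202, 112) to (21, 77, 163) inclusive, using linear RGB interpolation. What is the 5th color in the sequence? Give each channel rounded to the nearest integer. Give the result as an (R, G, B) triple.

With 6 swatches and endpoints inclusive, swatch 5 sits at t = (5 − 1)/(6 − 1) = 4/5 ≈ 0.8.
R = 207 + 0.8 × (21 − 207) = 58.2 → 58
G = 202 + 0.8 × (77 − 202) = 102 → 102
B = 112 + 0.8 × (163 − 112) = 152.8 → 153

(58, 102, 153)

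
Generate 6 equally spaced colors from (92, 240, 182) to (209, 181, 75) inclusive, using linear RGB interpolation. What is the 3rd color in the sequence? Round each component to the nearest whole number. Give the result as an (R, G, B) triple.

(139, 216, 139)

With 6 swatches and endpoints inclusive, swatch 3 sits at t = (3 − 1)/(6 − 1) = 2/5 ≈ 0.4.
R = 92 + 0.4 × (209 − 92) = 138.8 → 139
G = 240 + 0.4 × (181 − 240) = 216.4 → 216
B = 182 + 0.4 × (75 − 182) = 139.2 → 139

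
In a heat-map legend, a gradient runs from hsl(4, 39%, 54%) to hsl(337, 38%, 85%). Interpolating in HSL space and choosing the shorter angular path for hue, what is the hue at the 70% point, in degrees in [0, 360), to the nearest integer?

Hue: 337 − 4 = 333°, but |333| > 180 so the shorter arc goes the other way: Δh = 333 − 360 = -27°.
H = 4 + 0.7 × (-27) = -14.9 → -15 → -15 mod 360 = 345°

345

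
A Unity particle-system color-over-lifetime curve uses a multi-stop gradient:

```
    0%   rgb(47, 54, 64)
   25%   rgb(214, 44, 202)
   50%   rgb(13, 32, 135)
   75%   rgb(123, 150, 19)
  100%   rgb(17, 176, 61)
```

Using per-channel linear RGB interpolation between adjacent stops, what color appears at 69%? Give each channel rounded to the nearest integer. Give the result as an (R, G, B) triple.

(97, 122, 47)

69% lies between the 50% and 75% stops, so the local fraction is t = (69 − 50)/(75 − 50) = 19/25 ≈ 0.76.
R = 13 + 0.76 × (123 − 13) = 96.6 → 97
G = 32 + 0.76 × (150 − 32) = 121.68 → 122
B = 135 + 0.76 × (19 − 135) = 46.84 → 47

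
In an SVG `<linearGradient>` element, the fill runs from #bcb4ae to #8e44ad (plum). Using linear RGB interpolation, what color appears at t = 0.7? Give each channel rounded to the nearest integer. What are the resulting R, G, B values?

#bcb4ae → (188, 180, 174); #8e44ad → (142, 68, 173).
R = 188 + 0.7 × (142 − 188) = 188 + 0.7 × -46 = 155.8 → 156
G = 180 + 0.7 × (68 − 180) = 180 + 0.7 × -112 = 101.6 → 102
B = 174 + 0.7 × (173 − 174) = 174 + 0.7 × -1 = 173.3 → 173

(156, 102, 173)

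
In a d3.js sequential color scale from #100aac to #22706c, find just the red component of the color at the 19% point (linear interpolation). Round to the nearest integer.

R₁ = 16 (from #100aac), R₂ = 34 (from #22706c).
R = 16 + 0.19 × (34 − 16) = 19.42 → 19

19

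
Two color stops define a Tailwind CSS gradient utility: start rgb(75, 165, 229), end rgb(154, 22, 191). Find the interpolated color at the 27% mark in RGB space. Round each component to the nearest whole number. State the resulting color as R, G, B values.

27% corresponds to t = 0.27.
R = 75 + 0.27 × (154 − 75) = 75 + 0.27 × 79 = 96.33 → 96
G = 165 + 0.27 × (22 − 165) = 165 + 0.27 × -143 = 126.39 → 126
B = 229 + 0.27 × (191 − 229) = 229 + 0.27 × -38 = 218.74 → 219
So the blended color is (96, 126, 219), about #607edb.

(96, 126, 219)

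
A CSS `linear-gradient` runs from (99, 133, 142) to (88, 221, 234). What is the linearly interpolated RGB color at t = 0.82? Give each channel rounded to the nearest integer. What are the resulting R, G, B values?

(90, 205, 217)

R = 99 + 0.82 × (88 − 99) = 99 + 0.82 × -11 = 89.98 → 90
G = 133 + 0.82 × (221 − 133) = 133 + 0.82 × 88 = 205.16 → 205
B = 142 + 0.82 × (234 − 142) = 142 + 0.82 × 92 = 217.44 → 217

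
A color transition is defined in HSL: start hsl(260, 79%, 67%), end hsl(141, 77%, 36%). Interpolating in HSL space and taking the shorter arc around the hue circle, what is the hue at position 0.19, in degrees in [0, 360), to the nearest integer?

Hue arc: Δh = 141 − 260 = -119° (|Δh| ≤ 180, already the shorter path).
H = 260 + 0.19 × (-119) = 237.39 → 237°

237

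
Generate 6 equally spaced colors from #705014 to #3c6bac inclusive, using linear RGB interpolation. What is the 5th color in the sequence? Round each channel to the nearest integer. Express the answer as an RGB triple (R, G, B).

(70, 102, 142)

With 6 swatches and endpoints inclusive, swatch 5 sits at t = (5 − 1)/(6 − 1) = 4/5 ≈ 0.8.
#705014 → (112, 80, 20); #3c6bac → (60, 107, 172).
R = 112 + 0.8 × (60 − 112) = 70.4 → 70
G = 80 + 0.8 × (107 − 80) = 101.6 → 102
B = 20 + 0.8 × (172 − 20) = 141.6 → 142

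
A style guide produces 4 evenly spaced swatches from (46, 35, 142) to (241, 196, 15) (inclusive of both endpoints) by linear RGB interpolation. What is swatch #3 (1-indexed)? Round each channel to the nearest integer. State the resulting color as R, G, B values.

(176, 142, 57)

With 4 swatches and endpoints inclusive, swatch 3 sits at t = (3 − 1)/(4 − 1) = 2/3 ≈ 0.6667.
R = 46 + 0.6667 × (241 − 46) = 176.006 → 176
G = 35 + 0.6667 × (196 − 35) = 142.339 → 142
B = 142 + 0.6667 × (15 − 142) = 57.329 → 57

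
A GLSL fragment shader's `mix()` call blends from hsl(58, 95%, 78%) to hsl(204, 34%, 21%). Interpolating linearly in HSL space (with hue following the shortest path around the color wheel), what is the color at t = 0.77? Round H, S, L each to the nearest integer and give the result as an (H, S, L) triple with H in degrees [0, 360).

(170, 48, 34)

Hue arc: Δh = 204 − 58 = 146° (|Δh| ≤ 180, already the shorter path).
H = 58 + 0.77 × (146) = 170.42 → 170°
S = 95 + 0.77 × (34 − 95) = 48.03 → 48%
L = 78 + 0.77 × (21 − 78) = 34.11 → 34%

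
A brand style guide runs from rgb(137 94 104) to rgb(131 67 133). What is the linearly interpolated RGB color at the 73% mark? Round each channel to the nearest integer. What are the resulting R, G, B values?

(133, 74, 125)

73% corresponds to t = 0.73.
R = 137 + 0.73 × (131 − 137) = 137 + 0.73 × -6 = 132.62 → 133
G = 94 + 0.73 × (67 − 94) = 94 + 0.73 × -27 = 74.29 → 74
B = 104 + 0.73 × (133 − 104) = 104 + 0.73 × 29 = 125.17 → 125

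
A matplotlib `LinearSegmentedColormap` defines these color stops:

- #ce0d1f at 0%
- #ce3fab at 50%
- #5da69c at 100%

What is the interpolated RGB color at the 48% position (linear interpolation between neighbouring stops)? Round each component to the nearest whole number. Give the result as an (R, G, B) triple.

(206, 61, 165)

48% lies between the 0% and 50% stops, so the local fraction is t = (48 − 0)/(50 − 0) = 48/50 ≈ 0.96.
#ce0d1f → (206, 13, 31); #ce3fab → (206, 63, 171).
R = 206 + 0.96 × (206 − 206) = 206 → 206
G = 13 + 0.96 × (63 − 13) = 61 → 61
B = 31 + 0.96 × (171 − 31) = 165.4 → 165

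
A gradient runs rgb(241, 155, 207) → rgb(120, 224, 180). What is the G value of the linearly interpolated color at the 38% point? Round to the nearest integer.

G = 155 + 0.38 × (224 − 155) = 181.22 → 181

181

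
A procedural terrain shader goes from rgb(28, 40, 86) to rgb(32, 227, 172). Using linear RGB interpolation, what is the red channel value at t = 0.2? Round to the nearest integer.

29

R = 28 + 0.2 × (32 − 28) = 28.8 → 29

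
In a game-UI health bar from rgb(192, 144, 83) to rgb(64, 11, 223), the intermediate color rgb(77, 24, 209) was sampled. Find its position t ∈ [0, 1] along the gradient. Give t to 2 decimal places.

Invert the lerp on the B channel (largest span, 140): t = (209 − 83) / (223 − 83) = 126/140 = 0.9.
Check on R: (77 − 192)/(64 − 192) = 0.8984 ✓

0.90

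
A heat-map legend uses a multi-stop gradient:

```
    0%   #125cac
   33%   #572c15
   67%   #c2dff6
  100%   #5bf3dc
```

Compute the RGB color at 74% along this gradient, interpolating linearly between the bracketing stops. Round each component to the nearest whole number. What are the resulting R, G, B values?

74% lies between the 67% and 100% stops, so the local fraction is t = (74 − 67)/(100 − 67) = 7/33 ≈ 0.2121.
#c2dff6 → (194, 223, 246); #5bf3dc → (91, 243, 220).
R = 194 + 0.2121 × (91 − 194) = 172.154 → 172
G = 223 + 0.2121 × (243 − 223) = 227.242 → 227
B = 246 + 0.2121 × (220 − 246) = 240.485 → 240

(172, 227, 240)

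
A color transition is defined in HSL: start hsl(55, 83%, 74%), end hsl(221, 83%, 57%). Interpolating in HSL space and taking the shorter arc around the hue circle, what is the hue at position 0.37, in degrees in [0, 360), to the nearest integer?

Hue arc: Δh = 221 − 55 = 166° (|Δh| ≤ 180, already the shorter path).
H = 55 + 0.37 × (166) = 116.42 → 116°

116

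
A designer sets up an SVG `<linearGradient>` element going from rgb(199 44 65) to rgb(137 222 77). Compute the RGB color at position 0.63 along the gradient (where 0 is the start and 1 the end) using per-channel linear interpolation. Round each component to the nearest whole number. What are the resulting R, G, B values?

(160, 156, 73)

R = 199 + 0.63 × (137 − 199) = 199 + 0.63 × -62 = 159.94 → 160
G = 44 + 0.63 × (222 − 44) = 44 + 0.63 × 178 = 156.14 → 156
B = 65 + 0.63 × (77 − 65) = 65 + 0.63 × 12 = 72.56 → 73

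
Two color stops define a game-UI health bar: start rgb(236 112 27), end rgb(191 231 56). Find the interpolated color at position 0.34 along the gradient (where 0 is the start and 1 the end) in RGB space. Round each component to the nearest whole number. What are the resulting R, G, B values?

(221, 152, 37)

R = 236 + 0.34 × (191 − 236) = 236 + 0.34 × -45 = 220.7 → 221
G = 112 + 0.34 × (231 − 112) = 112 + 0.34 × 119 = 152.46 → 152
B = 27 + 0.34 × (56 − 27) = 27 + 0.34 × 29 = 36.86 → 37
So the blended color is (221, 152, 37), about #dd9825.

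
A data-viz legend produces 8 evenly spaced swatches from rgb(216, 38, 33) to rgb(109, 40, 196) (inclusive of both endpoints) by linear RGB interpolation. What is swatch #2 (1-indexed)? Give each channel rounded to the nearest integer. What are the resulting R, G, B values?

(201, 38, 56)

With 8 swatches and endpoints inclusive, swatch 2 sits at t = (2 − 1)/(8 − 1) = 1/7 ≈ 0.1429.
R = 216 + 0.1429 × (109 − 216) = 200.71 → 201
G = 38 + 0.1429 × (40 − 38) = 38.286 → 38
B = 33 + 0.1429 × (196 − 33) = 56.293 → 56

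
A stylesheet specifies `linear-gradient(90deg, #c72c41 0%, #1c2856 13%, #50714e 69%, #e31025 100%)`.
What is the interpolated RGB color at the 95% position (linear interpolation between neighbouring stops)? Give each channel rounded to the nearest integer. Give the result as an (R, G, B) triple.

95% lies between the 69% and 100% stops, so the local fraction is t = (95 − 69)/(100 − 69) = 26/31 ≈ 0.8387.
#50714e → (80, 113, 78); #e31025 → (227, 16, 37).
R = 80 + 0.8387 × (227 − 80) = 203.289 → 203
G = 113 + 0.8387 × (16 − 113) = 31.646 → 32
B = 78 + 0.8387 × (37 − 78) = 43.613 → 44

(203, 32, 44)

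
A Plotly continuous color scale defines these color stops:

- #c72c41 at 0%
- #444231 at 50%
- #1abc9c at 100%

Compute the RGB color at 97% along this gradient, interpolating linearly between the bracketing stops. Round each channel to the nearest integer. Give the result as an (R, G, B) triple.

97% lies between the 50% and 100% stops, so the local fraction is t = (97 − 50)/(100 − 50) = 47/50 ≈ 0.94.
#444231 → (68, 66, 49); #1abc9c → (26, 188, 156).
R = 68 + 0.94 × (26 − 68) = 28.52 → 29
G = 66 + 0.94 × (188 − 66) = 180.68 → 181
B = 49 + 0.94 × (156 − 49) = 149.58 → 150

(29, 181, 150)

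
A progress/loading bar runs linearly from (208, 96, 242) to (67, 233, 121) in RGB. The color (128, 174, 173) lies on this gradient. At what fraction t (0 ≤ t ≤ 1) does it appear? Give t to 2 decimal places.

Invert the lerp on the R channel (largest span, 141): t = (128 − 208) / (67 − 208) = -80/-141 = 0.56738.
Check on G: (174 − 96)/(233 − 96) = 0.5693 ✓

0.57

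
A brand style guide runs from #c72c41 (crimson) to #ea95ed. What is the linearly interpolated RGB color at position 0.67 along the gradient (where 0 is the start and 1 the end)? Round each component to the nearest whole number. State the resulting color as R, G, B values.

(222, 114, 180)

#c72c41 → (199, 44, 65); #ea95ed → (234, 149, 237).
R = 199 + 0.67 × (234 − 199) = 199 + 0.67 × 35 = 222.45 → 222
G = 44 + 0.67 × (149 − 44) = 44 + 0.67 × 105 = 114.35 → 114
B = 65 + 0.67 × (237 − 65) = 65 + 0.67 × 172 = 180.24 → 180
So the blended color is (222, 114, 180), about #de72b4.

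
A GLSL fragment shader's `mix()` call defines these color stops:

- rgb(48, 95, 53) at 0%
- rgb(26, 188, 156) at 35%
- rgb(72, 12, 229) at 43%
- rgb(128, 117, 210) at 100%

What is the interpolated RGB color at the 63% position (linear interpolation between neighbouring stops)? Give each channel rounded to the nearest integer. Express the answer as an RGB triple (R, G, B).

(92, 49, 222)

63% lies between the 43% and 100% stops, so the local fraction is t = (63 − 43)/(100 − 43) = 20/57 ≈ 0.3509.
R = 72 + 0.3509 × (128 − 72) = 91.65 → 92
G = 12 + 0.3509 × (117 − 12) = 48.844 → 49
B = 229 + 0.3509 × (210 − 229) = 222.333 → 222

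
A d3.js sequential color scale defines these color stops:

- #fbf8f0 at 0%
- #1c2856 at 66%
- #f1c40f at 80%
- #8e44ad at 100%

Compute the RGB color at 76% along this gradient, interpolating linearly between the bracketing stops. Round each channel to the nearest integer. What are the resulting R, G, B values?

(180, 151, 35)

76% lies between the 66% and 80% stops, so the local fraction is t = (76 − 66)/(80 − 66) = 10/14 ≈ 0.7143.
#1c2856 → (28, 40, 86); #f1c40f → (241, 196, 15).
R = 28 + 0.7143 × (241 − 28) = 180.146 → 180
G = 40 + 0.7143 × (196 − 40) = 151.431 → 151
B = 86 + 0.7143 × (15 − 86) = 35.285 → 35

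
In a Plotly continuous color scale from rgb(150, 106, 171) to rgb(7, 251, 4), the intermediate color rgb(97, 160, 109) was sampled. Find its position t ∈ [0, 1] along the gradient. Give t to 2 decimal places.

Invert the lerp on the B channel (largest span, 167): t = (109 − 171) / (4 − 171) = -62/-167 = 0.37126.
Check on R: (97 − 150)/(7 − 150) = 0.3706 ✓

0.37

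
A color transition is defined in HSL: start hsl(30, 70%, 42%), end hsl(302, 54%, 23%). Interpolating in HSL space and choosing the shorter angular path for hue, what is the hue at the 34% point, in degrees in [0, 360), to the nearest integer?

0

Hue: 302 − 30 = 272°, but |272| > 180 so the shorter arc goes the other way: Δh = 272 − 360 = -88°.
H = 30 + 0.34 × (-88) = 0.08 → 0°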